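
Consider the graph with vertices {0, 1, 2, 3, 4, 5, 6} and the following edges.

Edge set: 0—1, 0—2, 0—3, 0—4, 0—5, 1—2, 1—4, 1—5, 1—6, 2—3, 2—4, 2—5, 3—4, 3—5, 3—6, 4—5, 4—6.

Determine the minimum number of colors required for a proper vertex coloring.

5

0, 1, 2, 4, 5 form a clique, so at least 5 colors are needed.
One proper 5-coloring: 0=c, 1=b, 2=d, 3=b, 4=a, 5=e, 6=c. Every edge joins two different colors.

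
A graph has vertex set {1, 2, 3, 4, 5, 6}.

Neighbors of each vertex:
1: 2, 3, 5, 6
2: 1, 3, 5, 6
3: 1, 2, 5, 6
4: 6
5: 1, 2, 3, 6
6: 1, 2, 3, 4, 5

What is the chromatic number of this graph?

1, 2, 3, 5, 6 form a clique, so at least 5 colors are needed.
One proper 5-coloring: 1=d, 2=e, 3=b, 4=b, 5=c, 6=a. Each edge has distinct colors on its endpoints.

5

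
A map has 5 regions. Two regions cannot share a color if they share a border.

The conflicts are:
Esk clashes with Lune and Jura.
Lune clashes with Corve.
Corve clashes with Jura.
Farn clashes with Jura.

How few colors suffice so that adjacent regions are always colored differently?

Farn and Jura conflict, so at least 2 colors are needed.
2 colors suffice: color 1 → {Lune, Jura}; color 2 → {Esk, Corve, Farn}. Each listed conflict is separated.

2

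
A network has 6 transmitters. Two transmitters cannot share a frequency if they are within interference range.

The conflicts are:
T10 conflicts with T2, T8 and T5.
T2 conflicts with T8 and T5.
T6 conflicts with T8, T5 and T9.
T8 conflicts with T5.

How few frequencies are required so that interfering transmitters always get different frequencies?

4

T10, T2, T8, T5 are mutually in conflict, so at least 4 frequencies are needed.
4 frequencies suffice: frequency 1 → {T8, T9}; frequency 2 → {T5}; frequency 3 → {T2, T6}; frequency 4 → {T10}. No two conflicting transmitters share a frequency.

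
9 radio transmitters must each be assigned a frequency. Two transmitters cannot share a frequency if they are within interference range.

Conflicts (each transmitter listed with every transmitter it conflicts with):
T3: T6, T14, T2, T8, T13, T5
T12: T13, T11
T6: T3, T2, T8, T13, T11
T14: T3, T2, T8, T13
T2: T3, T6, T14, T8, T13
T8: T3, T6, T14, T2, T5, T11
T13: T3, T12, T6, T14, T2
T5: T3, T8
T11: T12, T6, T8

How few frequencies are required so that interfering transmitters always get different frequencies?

T3, T14, T2, T8 are mutually in conflict, so at least 4 frequencies are needed.
4 frequencies suffice: T3=2, T12=3, T6=3, T14=3, T2=4, T8=1, T13=1, T5=3, T11=2. No two conflicting transmitters share a frequency.

4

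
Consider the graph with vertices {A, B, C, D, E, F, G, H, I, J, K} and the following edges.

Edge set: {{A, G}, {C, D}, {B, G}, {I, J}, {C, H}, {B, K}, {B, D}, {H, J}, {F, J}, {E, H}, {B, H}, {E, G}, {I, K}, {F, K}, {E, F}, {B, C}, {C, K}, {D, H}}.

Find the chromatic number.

4

B, C, D, H form a clique, so at least 4 colors are needed.
4 colors suffice: color 1 → {A, B, E, J}; color 2 → {G, H, K}; color 3 → {C, F, I}; color 4 → {D}. No two adjacent vertices share a color.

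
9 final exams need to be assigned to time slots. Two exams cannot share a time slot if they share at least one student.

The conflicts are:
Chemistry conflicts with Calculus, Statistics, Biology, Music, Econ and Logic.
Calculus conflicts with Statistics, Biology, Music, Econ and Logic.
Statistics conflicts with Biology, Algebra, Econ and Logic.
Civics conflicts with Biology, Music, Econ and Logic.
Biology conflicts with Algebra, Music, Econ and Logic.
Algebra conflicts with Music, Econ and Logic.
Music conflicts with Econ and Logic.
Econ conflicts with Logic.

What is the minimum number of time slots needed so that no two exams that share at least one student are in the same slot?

Chemistry, Calculus, Statistics, Biology, Econ, Logic pairwise conflict, so at least 6 time slots are needed.
6 time slots suffice: time slot 1 → {Econ}; time slot 2 → {Logic}; time slot 3 → {Biology}; time slot 4 → {Statistics, Music}; time slot 5 → {Chemistry, Civics, Algebra}; time slot 6 → {Calculus}. Each listed conflict is separated.

6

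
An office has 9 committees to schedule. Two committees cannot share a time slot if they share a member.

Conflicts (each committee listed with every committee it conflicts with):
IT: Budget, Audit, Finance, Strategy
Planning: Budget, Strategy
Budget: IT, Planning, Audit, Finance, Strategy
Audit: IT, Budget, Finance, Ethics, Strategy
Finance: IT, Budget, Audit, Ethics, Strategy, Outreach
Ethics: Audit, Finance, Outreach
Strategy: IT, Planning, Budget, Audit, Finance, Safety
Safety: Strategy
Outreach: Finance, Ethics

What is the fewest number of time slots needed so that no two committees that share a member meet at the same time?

5

IT, Budget, Audit, Finance, Strategy are mutually in conflict, so at least 5 time slots are needed.
5 time slots suffice: IT=5, Planning=1, Budget=3, Audit=4, Finance=1, Ethics=2, Strategy=2, Safety=1, Outreach=3. Every pair that conflicts lands in different time slots.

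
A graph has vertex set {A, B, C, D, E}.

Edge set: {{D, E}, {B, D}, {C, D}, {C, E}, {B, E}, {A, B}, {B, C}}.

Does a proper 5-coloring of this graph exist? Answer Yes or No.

Yes

The chromatic number is 4. B, C, D, E are mutually adjacent (a clique of size 4), so at least 4 colors are needed.
One proper 4-coloring: A=2, B=1, C=3, D=4, E=2.
Since 5 ≥ 4, a proper 5-coloring certainly exists.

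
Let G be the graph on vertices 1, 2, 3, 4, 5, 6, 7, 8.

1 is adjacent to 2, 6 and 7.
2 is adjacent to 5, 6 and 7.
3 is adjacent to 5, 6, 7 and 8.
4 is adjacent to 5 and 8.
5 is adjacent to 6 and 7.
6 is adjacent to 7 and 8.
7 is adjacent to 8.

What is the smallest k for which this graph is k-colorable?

4

1, 2, 6, 7 form a clique, so at least 4 colors are needed.
A valid assignment using 4 colors: 1=green, 2=yellow, 3=yellow, 4=red, 5=green, 6=red, 7=blue, 8=green. No two adjacent vertices share a color.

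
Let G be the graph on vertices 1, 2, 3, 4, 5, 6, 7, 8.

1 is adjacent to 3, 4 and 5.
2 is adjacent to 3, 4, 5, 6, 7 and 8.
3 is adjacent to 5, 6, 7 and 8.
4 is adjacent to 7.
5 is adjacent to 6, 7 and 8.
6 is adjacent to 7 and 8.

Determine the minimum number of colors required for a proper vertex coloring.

2, 3, 5, 6, 7 are mutually adjacent (a clique of size 5), so at least 5 colors are needed.
5 colors suffice: color red → {4, 5}; color blue → {3}; color green → {1, 2}; color yellow → {6}; color purple → {7, 8}. No two adjacent vertices share a color.

5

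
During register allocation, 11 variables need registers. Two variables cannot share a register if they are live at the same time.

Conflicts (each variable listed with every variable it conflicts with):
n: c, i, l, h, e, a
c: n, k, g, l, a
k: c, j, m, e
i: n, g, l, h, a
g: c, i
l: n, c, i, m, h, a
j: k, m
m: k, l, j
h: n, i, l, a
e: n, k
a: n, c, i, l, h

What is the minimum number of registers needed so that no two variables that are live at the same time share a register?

n, i, l, h, a are mutually in conflict, so at least 5 registers are needed.
A valid assignment using 5 registers: n=2, c=3, k=1, i=3, g=1, l=1, j=3, m=2, h=5, e=3, a=4. Each listed conflict is separated.

5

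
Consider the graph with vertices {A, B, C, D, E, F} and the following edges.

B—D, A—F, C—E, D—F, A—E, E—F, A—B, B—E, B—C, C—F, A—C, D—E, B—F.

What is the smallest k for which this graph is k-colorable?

5

A, B, C, E, F form a clique, so at least 5 colors are needed.
One proper 5-coloring: A=4, B=3, C=5, D=4, E=2, F=1. Every edge joins two different colors.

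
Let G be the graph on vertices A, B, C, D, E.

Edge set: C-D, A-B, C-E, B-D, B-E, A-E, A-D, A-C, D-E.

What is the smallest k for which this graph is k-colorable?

A, B, D, E form a clique, so at least 4 colors are needed.
4 colors suffice: color red → {D}; color blue → {A}; color green → {E}; color yellow → {B, C}. Every edge joins two different colors.

4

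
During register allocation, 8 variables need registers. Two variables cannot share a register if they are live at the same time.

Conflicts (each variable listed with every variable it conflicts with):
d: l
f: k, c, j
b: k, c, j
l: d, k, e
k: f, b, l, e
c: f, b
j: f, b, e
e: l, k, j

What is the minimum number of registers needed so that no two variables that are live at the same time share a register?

3

l, k, e all conflict with each other, so at least 3 registers are needed.
3 registers suffice: register 1 → {d, k, c, j}; register 2 → {f, b, e}; register 3 → {l}. Every pair that conflicts lands in different registers.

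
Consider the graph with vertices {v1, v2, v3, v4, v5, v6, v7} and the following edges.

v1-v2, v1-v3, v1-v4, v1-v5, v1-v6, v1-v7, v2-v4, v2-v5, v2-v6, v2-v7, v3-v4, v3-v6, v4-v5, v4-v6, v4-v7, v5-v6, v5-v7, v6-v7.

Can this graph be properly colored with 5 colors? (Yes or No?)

v1, v2, v4, v5, v6, v7 are pairwise adjacent (a clique of size 6), so at least 6 colors are needed.
So 5 colors are not enough.

No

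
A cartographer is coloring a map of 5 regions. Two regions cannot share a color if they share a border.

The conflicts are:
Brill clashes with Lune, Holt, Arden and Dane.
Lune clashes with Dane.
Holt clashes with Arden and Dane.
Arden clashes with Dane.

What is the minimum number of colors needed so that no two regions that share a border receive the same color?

Brill, Holt, Arden, Dane are mutually in conflict, so at least 4 colors are needed.
4 colors suffice: color 1 → {Brill}; color 2 → {Dane}; color 3 → {Lune, Arden}; color 4 → {Holt}. No two conflicting regions share a color.

4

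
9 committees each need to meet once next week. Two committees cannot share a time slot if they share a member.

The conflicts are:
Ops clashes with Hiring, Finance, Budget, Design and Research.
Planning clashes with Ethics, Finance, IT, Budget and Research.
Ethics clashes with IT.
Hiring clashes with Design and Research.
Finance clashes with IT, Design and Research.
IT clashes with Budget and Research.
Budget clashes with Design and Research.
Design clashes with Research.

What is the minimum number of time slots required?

4

Planning, Finance, IT, Research are mutually in conflict, so at least 4 time slots are needed.
4 time slots suffice: Ops=4, Planning=4, Ethics=1, Hiring=3, Finance=3, IT=2, Budget=3, Design=2, Research=1. Every pair that conflicts lands in different time slots.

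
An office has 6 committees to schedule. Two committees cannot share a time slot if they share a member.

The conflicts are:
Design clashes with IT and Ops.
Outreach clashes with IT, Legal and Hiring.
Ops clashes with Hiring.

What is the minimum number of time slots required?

3

The cycle Ops-Design-IT-Outreach-Hiring-Ops has odd length 5, so it cannot be 2-colored; at least 3 time slots are needed.
3 time slots suffice: time slot 1 → {Outreach, Ops}; time slot 2 → {IT, Legal, Hiring}; time slot 3 → {Design}. Every pair that conflicts lands in different time slots.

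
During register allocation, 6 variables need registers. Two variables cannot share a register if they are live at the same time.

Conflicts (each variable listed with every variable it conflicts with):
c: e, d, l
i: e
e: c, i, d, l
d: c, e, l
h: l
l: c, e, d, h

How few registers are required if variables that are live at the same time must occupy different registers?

4

c, e, d, l are mutually in conflict, so at least 4 registers are needed.
A valid assignment using 4 registers: c=4, i=2, e=1, d=3, h=1, l=2. Each listed conflict is separated.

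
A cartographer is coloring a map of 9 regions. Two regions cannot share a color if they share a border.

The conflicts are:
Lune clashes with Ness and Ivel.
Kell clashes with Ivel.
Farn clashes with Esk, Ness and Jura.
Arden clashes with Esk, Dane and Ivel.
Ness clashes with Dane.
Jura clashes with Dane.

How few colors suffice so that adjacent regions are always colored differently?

3

The cycle Esk-Arden-Dane-Jura-Farn-Esk has odd length 5, so it cannot be 2-colored; at least 3 colors are needed.
3 colors suffice: color 1 → {Farn, Dane, Ivel}; color 2 → {Kell, Arden, Ness, Jura}; color 3 → {Lune, Esk}. No two conflicting regions share a color.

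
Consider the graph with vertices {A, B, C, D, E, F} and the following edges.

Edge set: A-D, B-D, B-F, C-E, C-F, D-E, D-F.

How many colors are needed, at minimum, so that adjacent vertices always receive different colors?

B, D, F are pairwise adjacent, so at least 3 colors are needed.
3 colors suffice: color red → {C, D}; color blue → {A, E, F}; color green → {B}. No two adjacent vertices share a color.

3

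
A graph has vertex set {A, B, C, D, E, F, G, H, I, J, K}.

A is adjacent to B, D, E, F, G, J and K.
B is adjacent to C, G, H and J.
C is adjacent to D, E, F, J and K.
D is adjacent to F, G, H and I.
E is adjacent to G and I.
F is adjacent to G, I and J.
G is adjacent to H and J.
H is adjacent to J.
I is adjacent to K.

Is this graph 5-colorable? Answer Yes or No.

Yes

The chromatic number is 4. A, B, G, J are mutually adjacent (a clique of size 4), so at least 4 colors are needed.
4 colors suffice: A=1, B=4, C=1, D=3, E=3, F=4, G=2, H=1, I=1, J=3, K=2.
Since 5 ≥ 4, a proper 5-coloring certainly exists.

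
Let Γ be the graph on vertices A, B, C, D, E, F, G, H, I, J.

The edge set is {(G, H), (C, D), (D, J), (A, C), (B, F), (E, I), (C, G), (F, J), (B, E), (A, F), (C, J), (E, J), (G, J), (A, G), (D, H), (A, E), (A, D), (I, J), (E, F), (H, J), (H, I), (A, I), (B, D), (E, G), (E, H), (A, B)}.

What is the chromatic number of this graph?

E, G, H, J are pairwise adjacent (a clique of size 4), so at least 4 colors are needed.
4 colors suffice: color 1 → {A, J}; color 2 → {D, E}; color 3 → {B, C, H}; color 4 → {F, G, I}. Each edge has distinct colors on its endpoints.

4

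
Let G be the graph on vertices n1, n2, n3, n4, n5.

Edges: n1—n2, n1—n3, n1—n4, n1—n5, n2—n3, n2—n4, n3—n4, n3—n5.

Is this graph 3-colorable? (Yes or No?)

n1, n2, n3, n4 form a clique, so at least 4 colors are needed.
So 3 colors are not enough.

No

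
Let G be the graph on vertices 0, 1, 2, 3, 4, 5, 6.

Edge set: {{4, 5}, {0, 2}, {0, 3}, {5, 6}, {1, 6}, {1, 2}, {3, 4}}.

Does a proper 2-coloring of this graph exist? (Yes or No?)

The cycle 0-3-4-5-6-1-2-0 has odd length 7, so it cannot be 2-colored; at least 3 colors are needed.
So 2 colors are not enough.

No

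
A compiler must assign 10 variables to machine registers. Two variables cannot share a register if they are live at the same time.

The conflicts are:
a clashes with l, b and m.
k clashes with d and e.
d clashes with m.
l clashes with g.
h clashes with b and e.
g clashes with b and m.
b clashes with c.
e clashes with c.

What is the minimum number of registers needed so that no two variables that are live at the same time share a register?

The cycle a-m-d-k-e-h-b-a has odd length 7, so it cannot be 2-colored; at least 3 registers are needed.
3 registers suffice: register 1 → {l, b, m, e}; register 2 → {a, k, h, g, c}; register 3 → {d}. Every pair that conflicts lands in different registers.

3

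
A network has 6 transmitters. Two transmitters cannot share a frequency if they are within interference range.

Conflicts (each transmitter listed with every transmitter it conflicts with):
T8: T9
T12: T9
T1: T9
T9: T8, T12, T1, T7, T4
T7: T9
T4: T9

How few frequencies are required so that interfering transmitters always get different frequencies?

2

T9 and T4 conflict, so at least 2 frequencies are needed.
Using 2 frequencies: T8=2, T12=2, T1=2, T9=1, T7=2, T4=2. Every pair that conflicts lands in different frequencies.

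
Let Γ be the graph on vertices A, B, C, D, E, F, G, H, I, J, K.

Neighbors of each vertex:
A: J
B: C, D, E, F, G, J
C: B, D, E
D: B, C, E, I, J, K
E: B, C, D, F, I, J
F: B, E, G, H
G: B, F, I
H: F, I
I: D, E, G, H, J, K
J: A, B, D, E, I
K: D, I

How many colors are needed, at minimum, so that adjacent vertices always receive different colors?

4

B, C, D, E are pairwise adjacent (a clique of size 4), so at least 4 colors are needed.
4 colors suffice: color red → {A, B, I}; color blue → {E, G, H, K}; color green → {D, F}; color yellow → {C, J}. Every edge joins two different colors.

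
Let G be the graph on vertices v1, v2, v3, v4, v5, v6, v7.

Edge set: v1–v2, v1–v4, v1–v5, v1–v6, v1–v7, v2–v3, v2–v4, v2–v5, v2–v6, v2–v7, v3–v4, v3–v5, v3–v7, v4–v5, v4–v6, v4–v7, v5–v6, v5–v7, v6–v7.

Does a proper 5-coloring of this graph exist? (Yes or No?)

v1, v2, v4, v5, v6, v7 are mutually adjacent (a clique of size 6), so at least 6 colors are needed.
So 5 colors are not enough.

No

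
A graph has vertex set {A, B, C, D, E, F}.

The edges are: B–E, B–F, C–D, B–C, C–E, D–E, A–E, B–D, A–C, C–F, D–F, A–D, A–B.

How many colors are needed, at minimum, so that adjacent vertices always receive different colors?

5

A, B, C, D, E are pairwise adjacent (a clique of size 5), so at least 5 colors are needed.
5 colors suffice: color 1 → {D}; color 2 → {B}; color 3 → {C}; color 4 → {A, F}; color 5 → {E}. Each edge has distinct colors on its endpoints.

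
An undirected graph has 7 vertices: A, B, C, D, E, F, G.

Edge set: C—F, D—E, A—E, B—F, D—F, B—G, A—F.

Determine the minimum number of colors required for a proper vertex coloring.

2

B and G are adjacent, so at least 2 colors are needed.
2 colors suffice: color red → {E, F, G}; color blue → {A, B, C, D}. No two adjacent vertices share a color.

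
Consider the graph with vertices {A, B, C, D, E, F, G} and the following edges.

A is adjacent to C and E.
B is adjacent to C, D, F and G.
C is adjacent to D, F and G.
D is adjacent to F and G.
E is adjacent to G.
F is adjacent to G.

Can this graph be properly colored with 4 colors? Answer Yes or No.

No

B, C, D, F, G are pairwise adjacent (a clique of size 5), so at least 5 colors are needed.
So 4 colors are not enough.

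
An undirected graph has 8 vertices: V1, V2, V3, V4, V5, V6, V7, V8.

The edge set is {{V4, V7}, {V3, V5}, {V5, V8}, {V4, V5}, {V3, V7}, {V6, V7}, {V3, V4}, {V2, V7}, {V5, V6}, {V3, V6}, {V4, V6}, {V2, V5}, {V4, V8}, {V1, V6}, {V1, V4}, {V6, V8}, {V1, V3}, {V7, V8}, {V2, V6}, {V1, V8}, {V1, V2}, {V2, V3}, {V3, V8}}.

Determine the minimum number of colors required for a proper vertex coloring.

5

V1, V3, V4, V6, V8 are mutually adjacent (a clique of size 5), so at least 5 colors are needed.
One proper 5-coloring: V1=5, V2=3, V3=1, V4=4, V5=5, V6=2, V7=5, V8=3. Each edge has distinct colors on its endpoints.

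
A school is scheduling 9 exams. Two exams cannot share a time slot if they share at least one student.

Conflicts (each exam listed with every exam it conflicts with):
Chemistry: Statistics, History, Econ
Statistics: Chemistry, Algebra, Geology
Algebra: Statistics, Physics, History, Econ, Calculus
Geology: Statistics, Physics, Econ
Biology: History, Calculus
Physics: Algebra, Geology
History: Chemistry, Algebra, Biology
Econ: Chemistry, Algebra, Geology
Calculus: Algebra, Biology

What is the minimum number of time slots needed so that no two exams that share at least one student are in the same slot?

Geology and Physics conflict, so at least 2 time slots are needed.
Using 2 time slots: Chemistry=1, Statistics=2, Algebra=1, Geology=1, Biology=1, Physics=2, History=2, Econ=2, Calculus=2. Every pair that conflicts lands in different time slots.

2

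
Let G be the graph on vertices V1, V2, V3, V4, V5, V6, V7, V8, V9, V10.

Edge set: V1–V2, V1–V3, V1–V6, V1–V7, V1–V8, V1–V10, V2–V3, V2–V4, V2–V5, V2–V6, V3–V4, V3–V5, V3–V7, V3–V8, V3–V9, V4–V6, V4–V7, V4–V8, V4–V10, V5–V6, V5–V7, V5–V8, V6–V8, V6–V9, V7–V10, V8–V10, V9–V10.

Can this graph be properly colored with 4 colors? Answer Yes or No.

The chromatic number is 3. V3, V5, V7 are mutually adjacent, so at least 3 colors are needed.
One proper 3-coloring: V1=2, V2=3, V3=1, V4=2, V5=2, V6=1, V7=3, V8=3, V9=2, V10=1.
Since 4 ≥ 3, a proper 4-coloring certainly exists.

Yes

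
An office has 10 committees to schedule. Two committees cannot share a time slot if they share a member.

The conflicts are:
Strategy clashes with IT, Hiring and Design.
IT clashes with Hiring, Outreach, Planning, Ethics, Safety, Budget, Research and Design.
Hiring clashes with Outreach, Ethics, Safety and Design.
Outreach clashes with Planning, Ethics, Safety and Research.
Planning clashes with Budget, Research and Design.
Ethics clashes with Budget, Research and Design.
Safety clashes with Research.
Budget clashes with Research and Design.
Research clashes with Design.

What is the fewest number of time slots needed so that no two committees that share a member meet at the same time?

IT, Ethics, Budget, Research, Design all conflict with each other, so at least 5 time slots are needed.
Using 5 time slots: Strategy=4, IT=1, Hiring=2, Outreach=3, Planning=4, Ethics=4, Safety=4, Budget=5, Research=2, Design=3. Each listed conflict is separated.

5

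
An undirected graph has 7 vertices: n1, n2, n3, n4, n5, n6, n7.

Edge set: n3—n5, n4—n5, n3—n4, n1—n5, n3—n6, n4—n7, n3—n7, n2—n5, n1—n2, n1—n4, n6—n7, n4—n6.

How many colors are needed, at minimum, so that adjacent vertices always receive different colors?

4

n3, n4, n6, n7 are mutually adjacent (a clique of size 4), so at least 4 colors are needed.
A valid assignment using 4 colors: n1=green, n2=red, n3=green, n4=red, n5=blue, n6=blue, n7=yellow. Every edge joins two different colors.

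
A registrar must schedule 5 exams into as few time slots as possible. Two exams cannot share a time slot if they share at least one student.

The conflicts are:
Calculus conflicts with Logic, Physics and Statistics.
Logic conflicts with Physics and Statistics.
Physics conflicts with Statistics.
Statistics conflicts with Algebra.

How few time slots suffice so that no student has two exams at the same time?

Calculus, Logic, Physics, Statistics are mutually in conflict, so at least 4 time slots are needed.
4 time slots suffice: time slot 1 → {Statistics}; time slot 2 → {Physics, Algebra}; time slot 3 → {Logic}; time slot 4 → {Calculus}. Every pair that conflicts lands in different time slots.

4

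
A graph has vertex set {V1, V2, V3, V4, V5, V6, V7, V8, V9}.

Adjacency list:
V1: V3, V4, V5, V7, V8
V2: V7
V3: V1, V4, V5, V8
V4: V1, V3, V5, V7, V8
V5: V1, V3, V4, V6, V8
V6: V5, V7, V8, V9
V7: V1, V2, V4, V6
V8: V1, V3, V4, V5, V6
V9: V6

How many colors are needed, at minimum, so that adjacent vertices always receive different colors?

V1, V3, V4, V5, V8 are pairwise adjacent (a clique of size 5), so at least 5 colors are needed.
5 colors suffice: V1=3, V2=2, V3=5, V4=4, V5=1, V6=3, V7=1, V8=2, V9=1. No two adjacent vertices share a color.

5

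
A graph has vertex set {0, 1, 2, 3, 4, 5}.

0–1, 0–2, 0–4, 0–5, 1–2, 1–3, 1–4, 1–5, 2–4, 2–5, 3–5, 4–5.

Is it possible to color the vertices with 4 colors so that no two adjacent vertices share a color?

No

0, 1, 2, 4, 5 are mutually adjacent (a clique of size 5), so at least 5 colors are needed.
So 4 colors are not enough.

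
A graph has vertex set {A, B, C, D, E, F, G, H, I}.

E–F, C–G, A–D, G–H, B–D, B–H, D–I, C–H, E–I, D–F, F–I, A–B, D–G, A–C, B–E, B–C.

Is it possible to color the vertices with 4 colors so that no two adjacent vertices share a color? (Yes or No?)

Yes

The chromatic number is 3. A, B, D form a triangle, so at least 3 colors are needed.
3 colors suffice: color red → {C, D, E}; color blue → {B, G, I}; color green → {A, F, H}.
Since 4 ≥ 3, a proper 4-coloring certainly exists.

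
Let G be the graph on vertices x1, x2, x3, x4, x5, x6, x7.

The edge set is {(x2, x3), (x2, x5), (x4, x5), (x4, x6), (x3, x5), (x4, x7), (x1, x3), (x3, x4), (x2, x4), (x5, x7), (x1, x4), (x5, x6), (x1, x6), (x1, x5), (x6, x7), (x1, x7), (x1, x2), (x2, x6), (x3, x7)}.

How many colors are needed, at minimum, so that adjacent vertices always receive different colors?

5

x1, x3, x4, x5, x7 are mutually adjacent (a clique of size 5), so at least 5 colors are needed.
5 colors suffice: x1=R, x2=P, x3=Y, x4=G, x5=B, x6=Y, x7=P. No two adjacent vertices share a color.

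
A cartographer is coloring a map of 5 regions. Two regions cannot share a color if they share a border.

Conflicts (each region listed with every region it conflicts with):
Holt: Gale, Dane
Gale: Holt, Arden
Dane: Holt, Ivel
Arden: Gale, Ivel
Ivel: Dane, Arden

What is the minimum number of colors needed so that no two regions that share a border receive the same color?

The cycle Holt-Dane-Ivel-Arden-Gale-Holt has odd length 5, so it cannot be 2-colored; at least 3 colors are needed.
3 colors suffice: color 1 → {Gale, Ivel}; color 2 → {Dane, Arden}; color 3 → {Holt}. Each listed conflict is separated.

3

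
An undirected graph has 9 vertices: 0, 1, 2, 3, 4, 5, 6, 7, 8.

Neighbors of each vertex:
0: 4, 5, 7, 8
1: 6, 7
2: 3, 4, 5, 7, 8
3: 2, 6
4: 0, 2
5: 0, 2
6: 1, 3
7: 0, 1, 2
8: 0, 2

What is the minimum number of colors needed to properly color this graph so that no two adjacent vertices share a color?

The cycle 2-3-6-1-7-2 has odd length 5, so it cannot be 2-colored; at least 3 colors are needed.
3 colors suffice: color red → {0, 2, 6}; color blue → {3, 4, 5, 7, 8}; color green → {1}. Each edge has distinct colors on its endpoints.

3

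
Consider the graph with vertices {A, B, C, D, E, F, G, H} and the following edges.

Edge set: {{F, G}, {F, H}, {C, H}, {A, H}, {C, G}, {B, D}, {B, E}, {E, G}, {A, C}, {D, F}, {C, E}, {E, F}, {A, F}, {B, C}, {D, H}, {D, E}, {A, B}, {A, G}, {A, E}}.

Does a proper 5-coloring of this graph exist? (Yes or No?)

Yes

The chromatic number is 4. A, C, E, G are mutually adjacent (a clique of size 4), so at least 4 colors are needed.
4 colors suffice: A=2, B=4, C=3, D=2, E=1, F=3, G=4, H=1.
Since 5 ≥ 4, a proper 5-coloring certainly exists.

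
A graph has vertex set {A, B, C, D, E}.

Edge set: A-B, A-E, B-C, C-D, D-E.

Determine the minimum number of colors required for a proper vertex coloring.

The cycle E-A-B-C-D-E has odd length 5, so it cannot be 2-colored; at least 3 colors are needed.
One proper 3-coloring: A=2, B=1, C=2, D=1, E=3. Every edge joins two different colors.

3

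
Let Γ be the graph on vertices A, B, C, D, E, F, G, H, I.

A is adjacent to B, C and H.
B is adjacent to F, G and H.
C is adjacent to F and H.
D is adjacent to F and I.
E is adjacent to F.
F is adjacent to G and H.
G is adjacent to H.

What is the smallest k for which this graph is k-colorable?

B, F, G, H form a clique, so at least 4 colors are needed.
One proper 4-coloring: A=red, B=green, C=green, D=blue, E=blue, F=red, G=yellow, H=blue, I=red. Every edge joins two different colors.

4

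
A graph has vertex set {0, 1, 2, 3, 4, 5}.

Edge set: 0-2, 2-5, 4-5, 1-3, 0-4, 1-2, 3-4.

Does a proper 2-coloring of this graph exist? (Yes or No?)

No

The cycle 4-3-1-2-5-4 has odd length 5, so it cannot be 2-colored; at least 3 colors are needed.
So 2 colors are not enough.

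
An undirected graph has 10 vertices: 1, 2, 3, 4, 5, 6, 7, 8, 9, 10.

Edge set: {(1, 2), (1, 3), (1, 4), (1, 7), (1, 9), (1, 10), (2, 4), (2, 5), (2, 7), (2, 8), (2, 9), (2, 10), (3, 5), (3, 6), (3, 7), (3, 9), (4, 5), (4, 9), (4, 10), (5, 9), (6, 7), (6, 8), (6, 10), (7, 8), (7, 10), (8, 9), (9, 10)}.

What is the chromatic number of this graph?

5

1, 2, 4, 9, 10 are pairwise adjacent (a clique of size 5), so at least 5 colors are needed.
5 colors suffice: 1=yellow, 2=red, 3=red, 4=purple, 5=green, 6=yellow, 7=blue, 8=green, 9=blue, 10=green. Every edge joins two different colors.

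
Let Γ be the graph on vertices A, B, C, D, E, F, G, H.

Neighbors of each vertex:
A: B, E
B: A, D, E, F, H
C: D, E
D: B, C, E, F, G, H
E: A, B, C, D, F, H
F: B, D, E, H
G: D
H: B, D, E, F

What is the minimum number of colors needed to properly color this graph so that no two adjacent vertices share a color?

5

B, D, E, F, H are mutually adjacent (a clique of size 5), so at least 5 colors are needed.
One proper 5-coloring: A=blue, B=green, C=green, D=blue, E=red, F=yellow, G=red, H=purple. No two adjacent vertices share a color.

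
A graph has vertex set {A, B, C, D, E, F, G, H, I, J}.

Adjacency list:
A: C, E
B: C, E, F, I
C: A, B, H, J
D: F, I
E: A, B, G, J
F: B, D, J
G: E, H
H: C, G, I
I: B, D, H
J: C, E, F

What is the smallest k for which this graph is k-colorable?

3

The cycle B-C-H-G-E-B has odd length 5, so it cannot be 2-colored; at least 3 colors are needed.
A valid assignment using 3 colors: A=blue, B=blue, C=red, D=blue, E=red, F=red, G=green, H=blue, I=red, J=blue. No two adjacent vertices share a color.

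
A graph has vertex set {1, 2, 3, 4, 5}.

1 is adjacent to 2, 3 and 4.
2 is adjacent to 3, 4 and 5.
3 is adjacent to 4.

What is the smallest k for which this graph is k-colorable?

4

1, 2, 3, 4 are pairwise adjacent (a clique of size 4), so at least 4 colors are needed.
4 colors suffice: color red → {2}; color blue → {1, 5}; color green → {4}; color yellow → {3}. Each edge has distinct colors on its endpoints.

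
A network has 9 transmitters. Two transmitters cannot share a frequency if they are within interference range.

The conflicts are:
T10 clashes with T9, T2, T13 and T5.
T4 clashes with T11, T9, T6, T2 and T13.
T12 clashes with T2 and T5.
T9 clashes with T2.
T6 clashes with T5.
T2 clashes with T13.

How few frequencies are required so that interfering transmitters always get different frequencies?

3

T4, T9, T2 are mutually in conflict, so at least 3 frequencies are needed.
A valid assignment using 3 frequencies: T10=1, T4=1, T12=1, T11=2, T9=3, T6=3, T2=2, T13=3, T5=2. Each listed conflict is separated.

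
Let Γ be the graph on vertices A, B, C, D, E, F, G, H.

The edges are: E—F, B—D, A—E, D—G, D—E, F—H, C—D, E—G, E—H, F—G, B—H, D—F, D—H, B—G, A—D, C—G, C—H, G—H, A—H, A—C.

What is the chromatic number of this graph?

5

D, E, F, G, H form a clique, so at least 5 colors are needed.
5 colors suffice: color 1 → {D}; color 2 → {H}; color 3 → {A, G}; color 4 → {B, C, E}; color 5 → {F}. Every edge joins two different colors.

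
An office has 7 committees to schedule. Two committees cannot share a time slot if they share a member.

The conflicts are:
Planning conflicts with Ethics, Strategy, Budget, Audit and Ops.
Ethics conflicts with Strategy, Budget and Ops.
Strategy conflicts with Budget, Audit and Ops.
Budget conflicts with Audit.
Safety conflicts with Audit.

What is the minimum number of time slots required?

Planning, Ethics, Strategy, Ops are mutually in conflict, so at least 4 time slots are needed.
Using 4 time slots: Planning=1, Ethics=3, Strategy=2, Budget=4, Safety=1, Audit=3, Ops=4. Every pair that conflicts lands in different time slots.

4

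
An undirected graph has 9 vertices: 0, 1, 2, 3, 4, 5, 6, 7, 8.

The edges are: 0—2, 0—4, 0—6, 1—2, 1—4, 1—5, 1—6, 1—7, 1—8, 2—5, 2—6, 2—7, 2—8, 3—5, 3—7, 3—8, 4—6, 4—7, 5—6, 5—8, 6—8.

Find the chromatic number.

1, 2, 5, 6, 8 are pairwise adjacent (a clique of size 5), so at least 5 colors are needed.
5 colors suffice: color red → {6, 7}; color blue → {0, 1, 3}; color green → {2, 4}; color yellow → {8}; color purple → {5}. Each edge has distinct colors on its endpoints.

5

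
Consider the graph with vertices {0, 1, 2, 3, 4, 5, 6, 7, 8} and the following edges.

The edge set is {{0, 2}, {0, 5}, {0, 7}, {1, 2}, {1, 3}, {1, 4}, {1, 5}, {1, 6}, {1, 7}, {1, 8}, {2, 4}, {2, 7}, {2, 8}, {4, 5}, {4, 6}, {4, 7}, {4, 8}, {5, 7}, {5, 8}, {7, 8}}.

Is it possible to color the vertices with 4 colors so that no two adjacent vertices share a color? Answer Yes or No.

No

1, 4, 5, 7, 8 are pairwise adjacent (a clique of size 5), so at least 5 colors are needed.
So 4 colors are not enough.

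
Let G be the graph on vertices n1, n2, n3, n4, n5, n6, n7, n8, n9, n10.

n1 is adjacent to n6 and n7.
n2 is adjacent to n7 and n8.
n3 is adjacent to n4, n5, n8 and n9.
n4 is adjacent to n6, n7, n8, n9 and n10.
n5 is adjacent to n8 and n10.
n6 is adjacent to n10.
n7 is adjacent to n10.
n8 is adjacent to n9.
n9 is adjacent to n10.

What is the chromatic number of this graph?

n3, n4, n8, n9 are pairwise adjacent (a clique of size 4), so at least 4 colors are needed.
4 colors suffice: color 1 → {n1, n2, n4, n5}; color 2 → {n8, n10}; color 3 → {n3, n6, n7}; color 4 → {n9}. Each edge has distinct colors on its endpoints.

4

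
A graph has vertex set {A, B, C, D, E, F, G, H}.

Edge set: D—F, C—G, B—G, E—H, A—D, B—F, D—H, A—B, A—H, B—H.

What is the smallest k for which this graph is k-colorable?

A, B, H are pairwise adjacent, so at least 3 colors are needed.
3 colors suffice: color 1 → {B, C, D, E}; color 2 → {F, G, H}; color 3 → {A}. Every edge joins two different colors.

3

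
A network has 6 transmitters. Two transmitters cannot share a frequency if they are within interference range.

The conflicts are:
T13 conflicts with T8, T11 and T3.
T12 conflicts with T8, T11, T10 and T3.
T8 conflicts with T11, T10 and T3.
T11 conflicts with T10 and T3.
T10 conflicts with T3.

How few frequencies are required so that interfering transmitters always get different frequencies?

T12, T8, T11, T10, T3 are mutually in conflict, so at least 5 frequencies are needed.
5 frequencies suffice: T13=4, T12=4, T8=3, T11=2, T10=5, T3=1. Every pair that conflicts lands in different frequencies.

5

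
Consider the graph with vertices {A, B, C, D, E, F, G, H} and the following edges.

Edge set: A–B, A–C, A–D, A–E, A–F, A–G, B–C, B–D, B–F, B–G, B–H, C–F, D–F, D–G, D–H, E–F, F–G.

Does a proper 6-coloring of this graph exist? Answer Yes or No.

The chromatic number is 5. A, B, D, F, G are pairwise adjacent (a clique of size 5), so at least 5 colors are needed.
A valid assignment using 5 colors: A=3, B=1, C=4, D=4, E=1, F=2, G=5, H=2.
Since 6 ≥ 5, a proper 6-coloring certainly exists.

Yes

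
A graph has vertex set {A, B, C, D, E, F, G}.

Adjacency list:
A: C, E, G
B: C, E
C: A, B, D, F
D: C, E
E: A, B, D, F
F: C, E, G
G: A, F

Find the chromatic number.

2

A and G are adjacent, so at least 2 colors are needed.
A valid assignment using 2 colors: A=blue, B=blue, C=red, D=blue, E=red, F=blue, G=red. Every edge joins two different colors.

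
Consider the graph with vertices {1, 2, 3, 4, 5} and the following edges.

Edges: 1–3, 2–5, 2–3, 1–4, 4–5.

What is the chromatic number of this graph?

3

The cycle 3-2-5-4-1-3 has odd length 5, so it cannot be 2-colored; at least 3 colors are needed.
3 colors suffice: 1=a, 2=b, 3=c, 4=b, 5=a. Every edge joins two different colors.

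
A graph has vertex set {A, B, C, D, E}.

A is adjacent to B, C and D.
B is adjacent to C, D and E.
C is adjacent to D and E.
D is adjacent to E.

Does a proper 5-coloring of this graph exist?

Yes

The chromatic number is 4. A, B, C, D are pairwise adjacent (a clique of size 4), so at least 4 colors are needed.
4 colors suffice: color red → {C}; color blue → {D}; color green → {B}; color yellow → {A, E}.
Since 5 ≥ 4, a proper 5-coloring certainly exists.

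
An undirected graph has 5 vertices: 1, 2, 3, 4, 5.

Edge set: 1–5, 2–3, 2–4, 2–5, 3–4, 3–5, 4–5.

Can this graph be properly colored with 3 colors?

2, 3, 4, 5 form a clique, so at least 4 colors are needed.
So 3 colors are not enough.

No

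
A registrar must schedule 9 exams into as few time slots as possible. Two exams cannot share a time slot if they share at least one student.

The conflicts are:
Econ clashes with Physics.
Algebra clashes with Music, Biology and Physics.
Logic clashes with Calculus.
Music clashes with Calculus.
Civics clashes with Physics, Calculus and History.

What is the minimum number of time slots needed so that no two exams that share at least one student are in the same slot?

3

The cycle Civics-Physics-Algebra-Music-Calculus-Civics has odd length 5, so it cannot be 2-colored; at least 3 time slots are needed.
Using 3 time slots: Econ=1, Algebra=1, Logic=1, Music=3, Biology=2, Civics=1, Physics=2, Calculus=2, History=2. Every pair that conflicts lands in different time slots.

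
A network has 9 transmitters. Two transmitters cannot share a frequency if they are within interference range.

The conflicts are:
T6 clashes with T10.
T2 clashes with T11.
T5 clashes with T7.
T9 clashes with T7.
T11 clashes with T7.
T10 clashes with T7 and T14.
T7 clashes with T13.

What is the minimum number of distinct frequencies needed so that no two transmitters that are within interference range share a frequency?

T10 and T7 conflict, so at least 2 frequencies are needed.
2 frequencies suffice: frequency 1 → {T6, T2, T7, T14}; frequency 2 → {T5, T9, T11, T10, T13}. Every pair that conflicts lands in different frequencies.

2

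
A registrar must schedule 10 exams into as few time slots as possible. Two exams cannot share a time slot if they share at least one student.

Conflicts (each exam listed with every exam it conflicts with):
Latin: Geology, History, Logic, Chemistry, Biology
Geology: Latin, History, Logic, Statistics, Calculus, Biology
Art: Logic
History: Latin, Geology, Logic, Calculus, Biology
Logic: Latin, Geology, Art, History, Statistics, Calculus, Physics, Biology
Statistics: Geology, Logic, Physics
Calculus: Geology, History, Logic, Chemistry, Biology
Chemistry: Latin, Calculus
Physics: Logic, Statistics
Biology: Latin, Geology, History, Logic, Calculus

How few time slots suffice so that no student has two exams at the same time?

5

Latin, Geology, History, Logic, Biology are mutually in conflict, so at least 5 time slots are needed.
Using 5 time slots: Latin=3, Geology=2, Art=2, History=5, Logic=1, Statistics=3, Calculus=3, Chemistry=1, Physics=2, Biology=4. Each listed conflict is separated.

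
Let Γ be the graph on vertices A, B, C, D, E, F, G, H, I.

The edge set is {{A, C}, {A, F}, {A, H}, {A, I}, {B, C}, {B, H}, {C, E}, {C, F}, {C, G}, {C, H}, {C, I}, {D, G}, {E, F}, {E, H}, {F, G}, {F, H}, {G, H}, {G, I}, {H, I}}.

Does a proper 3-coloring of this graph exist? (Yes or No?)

A, C, H, I are pairwise adjacent (a clique of size 4), so at least 4 colors are needed.
So 3 colors are not enough.

No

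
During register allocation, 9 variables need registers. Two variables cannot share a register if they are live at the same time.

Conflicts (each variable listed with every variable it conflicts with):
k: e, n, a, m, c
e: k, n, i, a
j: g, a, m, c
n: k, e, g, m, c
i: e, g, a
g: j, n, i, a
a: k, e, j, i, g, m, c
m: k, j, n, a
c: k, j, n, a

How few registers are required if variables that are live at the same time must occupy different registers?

k, a, c pairwise conflict, so at least 3 registers are needed.
3 registers suffice: register 1 → {n, a}; register 2 → {k, j, i}; register 3 → {e, g, m, c}. Every pair that conflicts lands in different registers.

3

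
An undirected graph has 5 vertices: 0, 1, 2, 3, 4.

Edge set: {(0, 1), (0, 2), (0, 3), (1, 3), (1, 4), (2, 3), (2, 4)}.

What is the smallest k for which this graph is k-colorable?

3

0, 2, 3 are pairwise adjacent, so at least 3 colors are needed.
A valid assignment using 3 colors: 0=blue, 1=red, 2=red, 3=green, 4=blue. Each edge has distinct colors on its endpoints.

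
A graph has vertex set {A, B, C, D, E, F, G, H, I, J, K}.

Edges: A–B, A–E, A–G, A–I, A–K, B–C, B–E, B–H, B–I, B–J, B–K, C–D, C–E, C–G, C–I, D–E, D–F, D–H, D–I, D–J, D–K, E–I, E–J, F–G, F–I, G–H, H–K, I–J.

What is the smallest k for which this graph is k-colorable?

B, E, I, J form a clique, so at least 4 colors are needed.
4 colors suffice: A=4, B=1, C=4, D=1, E=3, F=3, G=1, H=3, I=2, J=4, K=2. No two adjacent vertices share a color.

4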